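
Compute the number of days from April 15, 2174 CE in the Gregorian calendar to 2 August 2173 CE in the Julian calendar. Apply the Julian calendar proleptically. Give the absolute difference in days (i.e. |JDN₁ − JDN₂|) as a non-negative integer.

242

First date → JDN 2515202; second date → JDN 2514960.
The interval is |2515202 − 2514960| = 242 days.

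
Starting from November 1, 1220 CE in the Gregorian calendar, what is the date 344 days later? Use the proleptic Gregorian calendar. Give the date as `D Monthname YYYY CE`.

JDN of November 1, 1220 CE = 2166961.
2166961 + 344 = 2167305.
JDN 2167305 in the Gregorian calendar is 11 October 1221 CE.

11 October 1221 CE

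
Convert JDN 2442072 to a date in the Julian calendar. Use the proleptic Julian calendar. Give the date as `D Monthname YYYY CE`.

The Gregorian equivalent of JDN 2442072 is 24 January 1974.
In the Julian calendar that day is 11 January 1974 CE.

11 January 1974 CE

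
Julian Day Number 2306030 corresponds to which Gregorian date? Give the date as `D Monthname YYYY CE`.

5 August 1601 CE

JDN 2451545 is 1 Jan 2000; 2306030 is −145515 days from there.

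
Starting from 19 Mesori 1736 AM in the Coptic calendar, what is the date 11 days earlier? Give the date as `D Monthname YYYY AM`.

JDN of 19 Mesori 1736 AM = 2459087.
2459087 − 11 = 2459076.
JDN 2459076 in the Coptic calendar is 8 Mesori 1736 AM.

8 Mesori 1736 AM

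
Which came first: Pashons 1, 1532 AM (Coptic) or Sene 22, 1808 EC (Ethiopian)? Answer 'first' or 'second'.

Converting both to JDN: 2384468 vs 2384519; the smaller is the first.

first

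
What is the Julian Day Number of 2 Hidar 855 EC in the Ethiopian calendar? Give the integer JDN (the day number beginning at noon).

In the proleptic Gregorian calendar the same day is 2 November 862.
JDN 2400001 is 17 November 1858 CE (Gregorian), MJD 0; the target day is −363796 days from there, so JDN = 2036205.

2036205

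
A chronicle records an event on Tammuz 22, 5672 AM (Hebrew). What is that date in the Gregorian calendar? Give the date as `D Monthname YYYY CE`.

7 July 1912 CE

Julian Day Number of the source date = 2419591.
Converting JDN 2419591 to the Gregorian calendar gives 7 July 1912 CE.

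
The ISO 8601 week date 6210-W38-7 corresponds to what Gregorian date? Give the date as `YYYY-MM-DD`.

6210-09-23

ISO week 1 of 6210 is the week containing the first Thursday of 6210.
Week 38, day 7 (Sunday) lands on 6210-09-23.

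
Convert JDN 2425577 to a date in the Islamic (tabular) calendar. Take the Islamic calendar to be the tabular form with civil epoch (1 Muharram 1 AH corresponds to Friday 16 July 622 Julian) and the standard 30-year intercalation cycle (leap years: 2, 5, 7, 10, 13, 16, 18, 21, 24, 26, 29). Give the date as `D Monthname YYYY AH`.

12 Jumada al-Thani 1347 AH

The Gregorian equivalent of JDN 2425577 is 26 November 1928.
In the tabular Islamic calendar that day is 12 Jumada al-Thani 1347 AH.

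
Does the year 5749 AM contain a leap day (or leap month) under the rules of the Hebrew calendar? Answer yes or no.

Hebrew year 5749 is year 11 of its 19-year Metonic cycle; leap years are at positions 3, 6, 8, 11, 14, 17, 19, so it is a leap year (13 months).

yes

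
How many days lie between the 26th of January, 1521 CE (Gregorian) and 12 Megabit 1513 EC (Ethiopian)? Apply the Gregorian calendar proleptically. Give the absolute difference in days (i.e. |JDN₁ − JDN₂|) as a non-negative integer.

First date → JDN 2276619; second date → JDN 2276670.
The interval is |2276619 − 2276670| = 51 days.

51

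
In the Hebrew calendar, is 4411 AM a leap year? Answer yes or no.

yes

Hebrew year 4411 is year 3 of its 19-year Metonic cycle; leap years are at positions 3, 6, 8, 11, 14, 17, 19, so it is a leap year (13 months).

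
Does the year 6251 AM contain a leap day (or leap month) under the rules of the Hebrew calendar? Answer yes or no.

Hebrew year 6251 is year 19 of its 19-year Metonic cycle; leap years are at positions 3, 6, 8, 11, 14, 17, 19, so it is a leap year (13 months).

yes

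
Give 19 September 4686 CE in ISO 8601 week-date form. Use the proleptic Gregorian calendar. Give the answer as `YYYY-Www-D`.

4686-W37-7

The weekday is Sunday (ISO weekday 7).
That Sunday belongs to ISO week 37 of ISO year 4686.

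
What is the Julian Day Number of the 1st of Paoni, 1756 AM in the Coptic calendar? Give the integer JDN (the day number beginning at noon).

In the Gregorian calendar the same day is 8 June 2040.
JDN 2299161 is 15 October 1582 CE (Gregorian); the target day is +167153 days from there, so JDN = 2466314.

2466314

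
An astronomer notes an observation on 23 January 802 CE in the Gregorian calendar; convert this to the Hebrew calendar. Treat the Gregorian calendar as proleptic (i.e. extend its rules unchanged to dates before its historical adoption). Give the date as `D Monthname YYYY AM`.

Julian Day Number of the source date = 2014007.
Converting JDN 2014007 to the Hebrew calendar gives 12 Shevat 4562 AM.

12 Shevat 4562 AM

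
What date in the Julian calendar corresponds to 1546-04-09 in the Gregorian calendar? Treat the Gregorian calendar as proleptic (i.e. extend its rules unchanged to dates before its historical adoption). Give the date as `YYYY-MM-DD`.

For dates in this range the Gregorian date is 10 days ahead of the Julian.
9 April 1546 Gregorian − 10 days → 30 March 1546 Julian.

1546-03-30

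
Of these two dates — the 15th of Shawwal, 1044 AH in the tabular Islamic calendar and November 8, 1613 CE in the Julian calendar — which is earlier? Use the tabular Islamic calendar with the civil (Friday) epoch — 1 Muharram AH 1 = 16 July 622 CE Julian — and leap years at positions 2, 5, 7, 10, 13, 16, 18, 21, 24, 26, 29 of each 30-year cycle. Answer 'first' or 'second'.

second

The two dates have Julian Day Numbers 2318324 and 2310518 respectively.
Since 2310518 < 2318324, the second date comes first.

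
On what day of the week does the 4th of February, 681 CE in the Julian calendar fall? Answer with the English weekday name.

This is JDN 1969828 (7 February 681 Gregorian).
JDN 1969828 mod 7 = 0, and JDN 0 was a Monday, so this is a Monday.

Monday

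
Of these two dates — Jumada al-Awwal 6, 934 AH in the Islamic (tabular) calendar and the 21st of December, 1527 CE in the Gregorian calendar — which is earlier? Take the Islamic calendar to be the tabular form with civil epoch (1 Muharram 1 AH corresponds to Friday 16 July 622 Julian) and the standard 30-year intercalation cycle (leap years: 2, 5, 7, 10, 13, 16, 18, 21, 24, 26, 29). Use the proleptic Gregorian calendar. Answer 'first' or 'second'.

The two dates have Julian Day Numbers 2279187 and 2279139 respectively.
Since 2279139 < 2279187, the second date comes first.

second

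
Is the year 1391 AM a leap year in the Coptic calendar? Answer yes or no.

1391 mod 4 = 3; in the Coptic calendar a year is leap when year mod 4 = 3, so it is a leap year.

yes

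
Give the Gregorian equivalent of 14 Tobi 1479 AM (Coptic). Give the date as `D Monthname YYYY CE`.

Both dates share Julian Day Number 2365002; in the Gregorian calendar that is 20 January 1763 CE.

20 January 1763 CE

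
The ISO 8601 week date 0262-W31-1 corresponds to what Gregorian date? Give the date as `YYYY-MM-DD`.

ISO week 1 of 262 is the week containing the first Thursday of 262.
Week 31, day 1 (Monday) lands on 0262-07-28.

0262-07-28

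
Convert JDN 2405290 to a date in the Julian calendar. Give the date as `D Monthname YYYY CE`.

29 April 1873 CE

JDN 2405290 is 11 May 1873 in the Gregorian calendar.
In the Julian calendar that day is 29 April 1873 CE.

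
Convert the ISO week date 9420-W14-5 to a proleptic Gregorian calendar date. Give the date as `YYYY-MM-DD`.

ISO week 1 of 9420 is the week containing the first Thursday of 9420.
Week 14, day 5 (Friday) lands on 9420-04-07.

9420-04-07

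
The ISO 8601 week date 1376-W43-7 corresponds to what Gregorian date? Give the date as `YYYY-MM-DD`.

1376-10-27

ISO week 1 of 1376 is the week containing the first Thursday of 1376.
Week 43, day 7 (Sunday) lands on 1376-10-27.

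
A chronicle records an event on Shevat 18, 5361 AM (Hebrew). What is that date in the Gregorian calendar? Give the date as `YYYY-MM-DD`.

1601-01-21

Both dates share Julian Day Number 2305834; in the Gregorian calendar that is 21 January 1601 CE.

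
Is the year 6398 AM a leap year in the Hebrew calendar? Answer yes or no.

Hebrew year 6398 is year 14 of its 19-year Metonic cycle; leap years are at positions 3, 6, 8, 11, 14, 17, 19, so it is a leap year (13 months).

yes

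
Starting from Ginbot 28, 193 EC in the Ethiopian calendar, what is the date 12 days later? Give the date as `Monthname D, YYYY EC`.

Sene 10, 193 EC

Counting 12 days forward from JDN 1794616 reaches JDN 1794628, which is Sene 10, 193 EC.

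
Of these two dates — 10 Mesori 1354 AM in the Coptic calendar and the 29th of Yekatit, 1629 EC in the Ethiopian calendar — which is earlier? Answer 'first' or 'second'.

second

Converting both to JDN: 2319552 vs 2319026; the smaller is the second.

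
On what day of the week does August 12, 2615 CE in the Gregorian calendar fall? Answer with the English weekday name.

Saturday

2676392 ≡ 5 (mod 7); counting from Monday = 0 gives Saturday.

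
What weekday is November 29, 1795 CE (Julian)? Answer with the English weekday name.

This is JDN 2377014 (10 December 1795 Gregorian).
2377014 ≡ 3 (mod 7); counting from Monday = 0 gives Thursday.

Thursday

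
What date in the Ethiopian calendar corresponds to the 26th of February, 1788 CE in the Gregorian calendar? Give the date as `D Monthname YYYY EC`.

Both dates share Julian Day Number 2374170; in the Ethiopian calendar that is 20 Yekatit 1780 EC.

20 Yekatit 1780 EC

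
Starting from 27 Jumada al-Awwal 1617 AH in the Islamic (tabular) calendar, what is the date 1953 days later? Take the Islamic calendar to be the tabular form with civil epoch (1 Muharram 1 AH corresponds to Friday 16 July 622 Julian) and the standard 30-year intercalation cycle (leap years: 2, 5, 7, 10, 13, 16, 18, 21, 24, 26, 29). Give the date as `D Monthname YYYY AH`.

2 Dhu al-Hijjah 1622 AH

JDN of 27 Jumada al-Awwal 1617 AH = 2521241.
2521241 + 1953 = 2523194.
JDN 2523194 in the tabular Islamic calendar is 2 Dhu al-Hijjah 1622 AH.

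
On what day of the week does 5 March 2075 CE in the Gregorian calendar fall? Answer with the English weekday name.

JDN 2479002 mod 7 = 1, and JDN 0 was a Monday, so this is a Tuesday.

Tuesday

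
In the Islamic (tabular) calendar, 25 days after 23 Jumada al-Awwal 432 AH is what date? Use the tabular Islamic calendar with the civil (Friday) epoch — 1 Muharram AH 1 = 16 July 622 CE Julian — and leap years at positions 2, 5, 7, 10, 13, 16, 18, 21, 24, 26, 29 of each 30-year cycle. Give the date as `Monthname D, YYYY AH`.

JDN of 23 Jumada al-Awwal 432 AH = 2101312.
2101312 + 25 = 2101337.
JDN 2101337 in the tabular Islamic calendar is Jumada al-Thani 18, 432 AH.

Jumada al-Thani 18, 432 AH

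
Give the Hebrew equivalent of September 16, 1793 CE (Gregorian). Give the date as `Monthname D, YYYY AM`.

Both dates share Julian Day Number 2376199; in the Hebrew calendar that is 10 Tishrei 5554 AM.

Tishrei 10, 5554 AM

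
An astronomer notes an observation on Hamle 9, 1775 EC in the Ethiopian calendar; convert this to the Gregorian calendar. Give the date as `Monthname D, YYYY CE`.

Julian Day Number of the source date = 2372482.
Converting JDN 2372482 to the Gregorian calendar gives 14 July 1783 CE.

July 14, 1783 CE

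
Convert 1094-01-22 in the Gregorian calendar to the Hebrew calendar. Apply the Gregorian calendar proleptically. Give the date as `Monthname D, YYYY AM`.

Julian Day Number of the source date = 2120657.
Converting JDN 2120657 to the Hebrew calendar gives 25 Tevet 4854 AM.

Tevet 25, 4854 AM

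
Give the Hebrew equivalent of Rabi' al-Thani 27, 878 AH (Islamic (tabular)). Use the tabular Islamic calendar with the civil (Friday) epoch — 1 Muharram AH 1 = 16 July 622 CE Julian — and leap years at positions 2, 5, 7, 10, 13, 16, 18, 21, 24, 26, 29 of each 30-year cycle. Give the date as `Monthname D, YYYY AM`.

Elul 28, 5233 AM

The source date corresponds to 30 September 1473 in the proleptic Gregorian calendar (JDN 2259335).
That day falls on 28 Elul 5233 AM in the Hebrew calendar.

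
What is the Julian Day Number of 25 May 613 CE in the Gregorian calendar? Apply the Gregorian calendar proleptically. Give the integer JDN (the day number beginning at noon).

JDN 2400001 is 17 November 1858 CE (Gregorian), MJD 0; the target day is −454903 days from there, so JDN = 1945098.

1945098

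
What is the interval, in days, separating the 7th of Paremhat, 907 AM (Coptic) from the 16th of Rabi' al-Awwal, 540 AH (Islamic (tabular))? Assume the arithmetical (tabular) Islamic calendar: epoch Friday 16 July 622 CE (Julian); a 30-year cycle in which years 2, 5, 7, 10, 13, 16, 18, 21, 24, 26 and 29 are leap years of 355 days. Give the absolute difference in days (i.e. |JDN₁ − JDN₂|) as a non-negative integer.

16614

First date → JDN 2156132; second date → JDN 2139518.
The interval is |2156132 − 2139518| = 16614 days.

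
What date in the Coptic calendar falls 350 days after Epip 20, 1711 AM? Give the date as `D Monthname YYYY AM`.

JDN of Epip 20, 1711 AM = 2449926.
2449926 + 350 = 2450276.
JDN 2450276 in the Coptic calendar is 4 Epip 1712 AM.

4 Epip 1712 AM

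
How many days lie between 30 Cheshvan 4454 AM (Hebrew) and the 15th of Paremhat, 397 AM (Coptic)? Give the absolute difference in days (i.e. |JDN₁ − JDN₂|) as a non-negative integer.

First date → JDN 1974484; second date → JDN 1969863.
The interval is |1974484 − 1969863| = 4621 days.

4621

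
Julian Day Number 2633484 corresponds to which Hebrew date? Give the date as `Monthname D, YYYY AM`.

JDN 2633484 is 17 February 2498 in the Gregorian calendar.
In the Hebrew calendar that day is Shevat 26, 6258 AM.

Shevat 26, 6258 AM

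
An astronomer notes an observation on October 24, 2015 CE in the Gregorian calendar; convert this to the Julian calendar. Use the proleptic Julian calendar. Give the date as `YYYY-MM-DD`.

2015-10-11

The Julian–Gregorian offset here is 13 days (Julian trailing).
24 October 2015 Gregorian − 13 days → 11 October 2015 Julian.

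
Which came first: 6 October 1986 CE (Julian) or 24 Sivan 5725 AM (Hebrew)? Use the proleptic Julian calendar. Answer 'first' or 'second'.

second

First date → JDN 2446723; second date → JDN 2438936.
JDN 2438936 < JDN 2446723, so the second date is earlier.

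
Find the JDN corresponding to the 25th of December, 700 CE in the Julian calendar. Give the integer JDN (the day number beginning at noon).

Equivalently 29 December 700 (proleptic Gregorian).
JDN 2299161 is 15 October 1582 CE (Gregorian); the target day is −322069 days from there, so JDN = 1977092.

1977092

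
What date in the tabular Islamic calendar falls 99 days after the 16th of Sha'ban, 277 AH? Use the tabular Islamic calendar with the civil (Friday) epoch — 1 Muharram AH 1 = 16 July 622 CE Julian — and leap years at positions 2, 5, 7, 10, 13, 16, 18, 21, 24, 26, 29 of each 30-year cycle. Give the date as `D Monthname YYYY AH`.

27 Dhu al-Qa'dah 277 AH

The starting date is JDN 2046467; 2046467 + 99 = 2046566.
JDN 2046566 corresponds to 27 Dhu al-Qa'dah 277 AH.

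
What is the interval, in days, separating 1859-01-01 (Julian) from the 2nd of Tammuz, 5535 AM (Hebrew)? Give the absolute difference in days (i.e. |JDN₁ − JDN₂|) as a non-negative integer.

JDN of the first date = 2400058.
JDN of the second date = 2369546.
|2369546 − 2400058| = 30512.

30512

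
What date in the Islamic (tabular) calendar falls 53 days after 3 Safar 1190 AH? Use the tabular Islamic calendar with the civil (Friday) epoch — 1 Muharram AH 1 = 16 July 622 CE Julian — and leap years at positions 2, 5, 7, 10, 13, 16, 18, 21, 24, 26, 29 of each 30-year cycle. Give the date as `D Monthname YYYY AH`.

27 Rabi' al-Awwal 1190 AH

JDN of 3 Safar 1190 AH = 2369814.
2369814 + 53 = 2369867.
JDN 2369867 in the tabular Islamic calendar is 27 Rabi' al-Awwal 1190 AH.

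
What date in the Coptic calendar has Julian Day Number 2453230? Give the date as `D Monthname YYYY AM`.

6 Mesori 1720 AM

JDN 2453230 is 12 August 2004 in the Gregorian calendar.
In the Coptic calendar that day is 6 Mesori 1720 AM.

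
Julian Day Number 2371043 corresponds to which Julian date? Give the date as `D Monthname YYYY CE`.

JDN 2371043 is 5 August 1779 in the Gregorian calendar.
In the Julian calendar that day is 25 July 1779 CE.

25 July 1779 CE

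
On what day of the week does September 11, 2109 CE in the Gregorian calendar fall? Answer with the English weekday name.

Since JDN mod 7 = 2 (0 = Monday), the day is Wednesday.

Wednesday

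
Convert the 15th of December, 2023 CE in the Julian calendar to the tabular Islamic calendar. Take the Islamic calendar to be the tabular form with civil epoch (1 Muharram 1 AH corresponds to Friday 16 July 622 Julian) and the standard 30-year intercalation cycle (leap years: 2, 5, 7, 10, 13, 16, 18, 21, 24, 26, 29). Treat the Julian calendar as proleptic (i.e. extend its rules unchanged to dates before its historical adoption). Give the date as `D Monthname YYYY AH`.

Julian Day Number of the source date = 2460307.
Converting JDN 2460307 to the tabular Islamic calendar gives 15 Jumada al-Thani 1445 AH.

15 Jumada al-Thani 1445 AH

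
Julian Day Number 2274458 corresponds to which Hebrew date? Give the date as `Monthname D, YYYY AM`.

JDN 2274458 is 26 February 1515 in the proleptic Gregorian calendar.
In the Hebrew calendar that day is Adar 1, 5275 AM.

Adar 1, 5275 AM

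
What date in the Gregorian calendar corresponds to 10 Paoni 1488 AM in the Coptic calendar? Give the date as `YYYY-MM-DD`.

1772-06-15

Julian Day Number of the source date = 2368436.
Converting JDN 2368436 to the Gregorian calendar gives 15 June 1772 CE.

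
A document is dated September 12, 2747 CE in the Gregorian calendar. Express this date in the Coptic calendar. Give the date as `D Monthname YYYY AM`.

Julian Day Number of the source date = 2724635.
Converting JDN 2724635 to the Coptic calendar gives 1 Pi Kogi Enavot 2463 AM.

1 Pi Kogi Enavot 2463 AM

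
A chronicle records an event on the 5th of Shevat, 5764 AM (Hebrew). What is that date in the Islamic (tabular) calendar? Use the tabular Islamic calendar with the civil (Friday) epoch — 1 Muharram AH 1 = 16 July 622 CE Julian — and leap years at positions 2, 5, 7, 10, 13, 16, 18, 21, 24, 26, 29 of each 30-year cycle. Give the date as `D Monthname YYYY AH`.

Julian Day Number of the source date = 2453033.
Converting JDN 2453033 to the tabular Islamic calendar gives 5 Dhu al-Hijjah 1424 AH.

5 Dhu al-Hijjah 1424 AH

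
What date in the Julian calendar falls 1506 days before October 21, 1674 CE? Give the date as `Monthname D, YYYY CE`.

The starting date is JDN 2332780; 2332780 − 1506 = 2331274.
JDN 2331274 corresponds to September 6, 1670 CE.

September 6, 1670 CE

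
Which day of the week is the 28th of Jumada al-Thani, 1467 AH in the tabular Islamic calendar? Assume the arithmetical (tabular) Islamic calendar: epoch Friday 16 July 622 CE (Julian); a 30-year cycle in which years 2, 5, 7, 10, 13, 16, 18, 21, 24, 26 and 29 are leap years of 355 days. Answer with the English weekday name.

Tuesday

In the Gregorian calendar this is 16 May 2045 (JDN 2468117).
2468117 ≡ 1 (mod 7); counting from Monday = 0 gives Tuesday.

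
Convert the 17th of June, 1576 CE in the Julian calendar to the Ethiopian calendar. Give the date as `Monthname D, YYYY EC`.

Sene 23, 1568 EC

The source date corresponds to 27 June 1576 in the proleptic Gregorian calendar (JDN 2296860).
That day falls on 23 Sene 1568 EC in the Ethiopian calendar.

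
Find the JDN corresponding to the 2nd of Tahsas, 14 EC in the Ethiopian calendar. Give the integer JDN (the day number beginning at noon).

1729060

Equivalently 26 November 21 (proleptic Gregorian).
JDN 2299161 is 15 October 1582 CE (Gregorian); the target day is −570101 days from there, so JDN = 1729060.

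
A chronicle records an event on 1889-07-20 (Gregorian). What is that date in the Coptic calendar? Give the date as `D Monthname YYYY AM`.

Both dates share Julian Day Number 2411204; in the Coptic calendar that is 14 Epip 1605 AM.

14 Epip 1605 AM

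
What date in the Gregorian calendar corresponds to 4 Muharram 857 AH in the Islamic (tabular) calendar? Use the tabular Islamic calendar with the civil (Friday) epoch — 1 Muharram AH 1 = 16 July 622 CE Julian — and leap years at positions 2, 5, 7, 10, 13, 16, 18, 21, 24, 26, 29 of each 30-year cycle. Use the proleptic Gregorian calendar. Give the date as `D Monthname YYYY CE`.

24 January 1453 CE

Both dates share Julian Day Number 2251781; in the Gregorian calendar that is 24 January 1453 CE.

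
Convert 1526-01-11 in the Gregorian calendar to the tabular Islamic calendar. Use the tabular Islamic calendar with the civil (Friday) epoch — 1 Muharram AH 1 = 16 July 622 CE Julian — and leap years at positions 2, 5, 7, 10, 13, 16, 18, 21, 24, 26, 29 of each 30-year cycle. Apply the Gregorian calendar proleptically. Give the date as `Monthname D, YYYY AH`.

Rabi' al-Awwal 17, 932 AH

Julian Day Number of the source date = 2278430.
Converting JDN 2278430 to the tabular Islamic calendar gives 17 Rabi' al-Awwal 932 AH.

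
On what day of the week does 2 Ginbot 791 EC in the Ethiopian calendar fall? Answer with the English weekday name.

Saturday

In the proleptic Gregorian calendar this is 1 May 799 (JDN 2013009).
2013009 ≡ 5 (mod 7); counting from Monday = 0 gives Saturday.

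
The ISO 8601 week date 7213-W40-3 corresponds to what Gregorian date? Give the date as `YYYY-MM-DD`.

ISO week 1 of 7213 is the week containing the first Thursday of 7213.
Week 40, day 3 (Wednesday) lands on 7213-10-02.

7213-10-02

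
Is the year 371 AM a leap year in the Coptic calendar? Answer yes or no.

371 mod 4 = 3; in the Coptic calendar a year is leap when year mod 4 = 3, so it is a leap year.

yes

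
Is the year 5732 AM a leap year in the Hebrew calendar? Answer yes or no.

Hebrew year 5732 is year 13 of its 19-year Metonic cycle; leap years are at positions 3, 6, 8, 11, 14, 17, 19, so it is a common year (12 months).

no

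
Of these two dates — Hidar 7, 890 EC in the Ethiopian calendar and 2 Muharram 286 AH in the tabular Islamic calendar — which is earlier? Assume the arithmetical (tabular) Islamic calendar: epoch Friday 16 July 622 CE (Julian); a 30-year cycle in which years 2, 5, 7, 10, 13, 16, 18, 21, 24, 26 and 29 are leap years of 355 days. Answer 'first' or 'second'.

first

Converting both to JDN: 2048994 vs 2049435; the smaller is the first.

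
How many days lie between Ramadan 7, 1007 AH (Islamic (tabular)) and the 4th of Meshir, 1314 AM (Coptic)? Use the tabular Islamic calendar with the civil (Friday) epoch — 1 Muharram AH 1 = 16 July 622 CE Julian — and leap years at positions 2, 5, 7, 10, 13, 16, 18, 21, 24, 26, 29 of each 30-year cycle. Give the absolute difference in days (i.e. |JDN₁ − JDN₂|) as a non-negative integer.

JDN of the first date = 2305175.
JDN of the second date = 2304756.
|2304756 − 2305175| = 419.

419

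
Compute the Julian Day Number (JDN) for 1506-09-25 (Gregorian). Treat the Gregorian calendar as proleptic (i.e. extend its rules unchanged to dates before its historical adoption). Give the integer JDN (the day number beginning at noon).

2271382

JDN 2451545 is 1 January 2000 CE (Gregorian); the target day is −180163 days from there, so JDN = 2271382.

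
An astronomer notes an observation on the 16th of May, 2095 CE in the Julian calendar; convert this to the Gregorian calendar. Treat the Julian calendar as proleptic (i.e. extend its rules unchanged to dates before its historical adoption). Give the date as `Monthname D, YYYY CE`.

The Julian–Gregorian offset here is 13 days (Julian trailing).
16 May 2095 Julian + 13 days → 29 May 2095 Gregorian.

May 29, 2095 CE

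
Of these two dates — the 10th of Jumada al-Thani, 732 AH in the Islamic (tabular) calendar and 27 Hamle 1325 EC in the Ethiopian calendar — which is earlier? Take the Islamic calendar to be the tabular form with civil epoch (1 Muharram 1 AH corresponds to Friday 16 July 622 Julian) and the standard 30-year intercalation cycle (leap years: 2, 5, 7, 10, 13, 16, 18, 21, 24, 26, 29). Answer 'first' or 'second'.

Converting both to JDN: 2207639 vs 2208138; the smaller is the first.

first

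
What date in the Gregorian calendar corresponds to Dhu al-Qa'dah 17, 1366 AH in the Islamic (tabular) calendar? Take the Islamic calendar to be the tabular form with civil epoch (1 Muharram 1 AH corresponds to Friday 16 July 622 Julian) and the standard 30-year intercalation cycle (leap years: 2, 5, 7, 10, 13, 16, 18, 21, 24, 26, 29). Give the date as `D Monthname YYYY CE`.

2 October 1947 CE

Julian Day Number of the source date = 2432461.
Converting JDN 2432461 to the Gregorian calendar gives 2 October 1947 CE.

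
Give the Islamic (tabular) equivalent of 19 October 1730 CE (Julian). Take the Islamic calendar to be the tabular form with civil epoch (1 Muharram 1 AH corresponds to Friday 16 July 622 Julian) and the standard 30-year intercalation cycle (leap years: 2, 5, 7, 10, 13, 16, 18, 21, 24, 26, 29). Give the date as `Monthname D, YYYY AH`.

Julian Day Number of the source date = 2353232.
Converting JDN 2353232 to the tabular Islamic calendar gives 17 Rabi' al-Thani 1143 AH.

Rabi' al-Thani 17, 1143 AH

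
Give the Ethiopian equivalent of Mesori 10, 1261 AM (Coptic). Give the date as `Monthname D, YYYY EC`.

Both dates share Julian Day Number 2285584; in the Ethiopian calendar that is 10 Nehase 1537 EC.

Nehase 10, 1537 EC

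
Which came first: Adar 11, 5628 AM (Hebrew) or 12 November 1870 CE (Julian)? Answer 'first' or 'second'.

Converting both to JDN: 2403397 vs 2404391; the smaller is the first.

first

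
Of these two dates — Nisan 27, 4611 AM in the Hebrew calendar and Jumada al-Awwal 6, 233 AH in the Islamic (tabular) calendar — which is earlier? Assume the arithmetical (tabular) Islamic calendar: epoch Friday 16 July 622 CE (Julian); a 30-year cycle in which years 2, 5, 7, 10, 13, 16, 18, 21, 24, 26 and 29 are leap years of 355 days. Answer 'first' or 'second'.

The two dates have Julian Day Numbers 2031977 and 2030776 respectively.
Since 2030776 < 2031977, the second date comes first.

second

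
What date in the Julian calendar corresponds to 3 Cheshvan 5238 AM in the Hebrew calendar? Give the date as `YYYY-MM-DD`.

Julian Day Number of the source date = 2260815.
Converting JDN 2260815 to the Julian calendar gives 10 October 1477 CE.

1477-10-10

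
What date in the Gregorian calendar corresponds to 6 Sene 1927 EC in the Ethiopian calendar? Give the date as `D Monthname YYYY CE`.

13 June 1935 CE

Julian Day Number of the source date = 2427967.
Converting JDN 2427967 to the Gregorian calendar gives 13 June 1935 CE.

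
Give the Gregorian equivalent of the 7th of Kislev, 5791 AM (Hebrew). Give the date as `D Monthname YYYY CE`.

Julian Day Number of the source date = 2462839.
Converting JDN 2462839 to the Gregorian calendar gives 3 December 2030 CE.

3 December 2030 CE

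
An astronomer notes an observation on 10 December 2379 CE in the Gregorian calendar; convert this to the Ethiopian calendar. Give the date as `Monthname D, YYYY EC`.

Hidar 27, 2372 EC

Both dates share Julian Day Number 2590315; in the Ethiopian calendar that is 27 Hidar 2372 EC.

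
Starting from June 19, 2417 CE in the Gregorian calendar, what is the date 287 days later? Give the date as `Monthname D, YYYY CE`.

April 2, 2418 CE

Counting 287 days forward from JDN 2604021 reaches JDN 2604308, which is April 2, 2418 CE.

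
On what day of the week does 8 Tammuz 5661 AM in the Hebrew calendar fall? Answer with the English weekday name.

In the Gregorian calendar this is 25 June 1901 (JDN 2415561).
2415561 ≡ 1 (mod 7); counting from Monday = 0 gives Tuesday.

Tuesday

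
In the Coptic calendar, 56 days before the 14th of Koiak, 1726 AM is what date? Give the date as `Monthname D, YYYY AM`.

Paopi 18, 1726 AM

The starting date is JDN 2455189; 2455189 − 56 = 2455133.
JDN 2455133 corresponds to Paopi 18, 1726 AM.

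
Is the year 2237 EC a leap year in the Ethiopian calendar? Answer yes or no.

no

2237 mod 4 = 1; in the Ethiopian calendar a year is leap when year mod 4 = 3, so it is a common year.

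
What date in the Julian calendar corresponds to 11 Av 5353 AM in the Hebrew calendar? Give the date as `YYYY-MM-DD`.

Both dates share Julian Day Number 2303112; in the Julian calendar that is 30 July 1593 CE.

1593-07-30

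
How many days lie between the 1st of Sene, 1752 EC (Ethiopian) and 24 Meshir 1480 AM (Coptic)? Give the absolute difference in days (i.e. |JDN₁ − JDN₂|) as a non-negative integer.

JDN of the first date = 2364044.
JDN of the second date = 2365408.
|2365408 − 2364044| = 1364.

1364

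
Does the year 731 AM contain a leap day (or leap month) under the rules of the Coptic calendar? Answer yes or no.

731 mod 4 = 3; in the Coptic calendar a year is leap when year mod 4 = 3, so it is a leap year.

yes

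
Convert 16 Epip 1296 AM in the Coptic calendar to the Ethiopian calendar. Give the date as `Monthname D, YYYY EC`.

Hamle 16, 1572 EC

The source date corresponds to 20 July 1580 in the proleptic Gregorian calendar (JDN 2298344).
That day falls on 16 Hamle 1572 EC in the Ethiopian calendar.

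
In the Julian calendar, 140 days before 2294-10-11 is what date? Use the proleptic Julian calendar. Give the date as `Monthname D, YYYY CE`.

May 24, 2294 CE

JDN of 2294-10-11 = 2559225.
2559225 − 140 = 2559085.
JDN 2559085 in the Julian calendar is May 24, 2294 CE.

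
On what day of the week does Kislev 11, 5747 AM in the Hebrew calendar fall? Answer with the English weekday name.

Saturday

This is JDN 2446778 (13 December 1986 Gregorian).
Since JDN mod 7 = 5 (0 = Monday), the day is Saturday.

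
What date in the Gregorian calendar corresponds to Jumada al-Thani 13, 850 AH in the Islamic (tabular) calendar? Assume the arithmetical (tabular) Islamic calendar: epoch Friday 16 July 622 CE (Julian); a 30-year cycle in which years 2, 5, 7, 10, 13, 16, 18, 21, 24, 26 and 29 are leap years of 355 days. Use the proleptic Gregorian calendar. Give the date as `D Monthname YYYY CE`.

Both dates share Julian Day Number 2249457; in the Gregorian calendar that is 14 September 1446 CE.

14 September 1446 CE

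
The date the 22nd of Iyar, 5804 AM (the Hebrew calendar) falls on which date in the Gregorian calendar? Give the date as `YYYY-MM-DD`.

Julian Day Number of the source date = 2467755.
Converting JDN 2467755 to the Gregorian calendar gives 19 May 2044 CE.

2044-05-19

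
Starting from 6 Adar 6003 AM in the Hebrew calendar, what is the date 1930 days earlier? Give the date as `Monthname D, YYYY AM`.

JDN of 6 Adar 6003 AM = 2540356.
2540356 − 1930 = 2538426.
JDN 2538426 in the Hebrew calendar is Cheshvan 26, 5998 AM.

Cheshvan 26, 5998 AM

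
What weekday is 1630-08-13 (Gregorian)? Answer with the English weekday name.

2316630 ≡ 1 (mod 7); counting from Monday = 0 gives Tuesday.

Tuesday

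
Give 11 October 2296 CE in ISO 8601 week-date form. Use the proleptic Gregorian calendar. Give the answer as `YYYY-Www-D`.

The weekday is Sunday (ISO weekday 7).
That Sunday belongs to ISO week 41 of ISO year 2296.

2296-W41-7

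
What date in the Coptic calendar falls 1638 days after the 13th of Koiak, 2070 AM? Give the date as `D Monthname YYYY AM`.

10 Paoni 2074 AM

JDN of the 13th of Koiak, 2070 AM = 2580834.
2580834 + 1638 = 2582472.
JDN 2582472 in the Coptic calendar is 10 Paoni 2074 AM.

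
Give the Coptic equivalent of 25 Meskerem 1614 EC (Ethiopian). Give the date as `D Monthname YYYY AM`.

Both dates share Julian Day Number 2313393; in the Coptic calendar that is 25 Thout 1338 AM.

25 Thout 1338 AM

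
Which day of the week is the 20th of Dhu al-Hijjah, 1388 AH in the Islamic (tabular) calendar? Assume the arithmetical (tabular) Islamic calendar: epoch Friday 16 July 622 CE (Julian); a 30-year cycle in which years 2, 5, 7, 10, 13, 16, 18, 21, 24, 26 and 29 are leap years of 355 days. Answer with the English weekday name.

Equivalently 10 March 1969 Gregorian, JDN 2440291.
JDN 2440291 mod 7 = 0, and JDN 0 was a Monday, so this is a Monday.

Monday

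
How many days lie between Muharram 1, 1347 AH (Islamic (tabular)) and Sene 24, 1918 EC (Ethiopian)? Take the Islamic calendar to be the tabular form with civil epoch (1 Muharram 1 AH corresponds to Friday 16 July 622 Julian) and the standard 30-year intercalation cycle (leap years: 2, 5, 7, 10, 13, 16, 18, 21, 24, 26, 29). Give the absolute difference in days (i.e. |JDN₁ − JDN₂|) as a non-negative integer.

JDN of the first date = 2425418.
JDN of the second date = 2424698.
|2424698 − 2425418| = 720.

720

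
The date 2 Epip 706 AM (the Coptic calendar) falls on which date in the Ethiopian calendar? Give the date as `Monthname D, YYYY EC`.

Both dates share Julian Day Number 2082832; in the Ethiopian calendar that is 2 Hamle 982 EC.

Hamle 2, 982 EC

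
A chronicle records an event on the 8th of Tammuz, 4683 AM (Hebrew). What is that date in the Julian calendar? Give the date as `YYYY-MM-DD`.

Julian Day Number of the source date = 2058360.
Converting JDN 2058360 to the Julian calendar gives 26 June 923 CE.

0923-06-26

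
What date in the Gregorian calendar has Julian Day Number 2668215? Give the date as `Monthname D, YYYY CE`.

March 22, 2593 CE

JDN 2451545 is 1 Jan 2000; 2668215 is +216670 days from there.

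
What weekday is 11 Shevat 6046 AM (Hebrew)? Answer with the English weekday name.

In the Gregorian calendar this is 6 February 2286 (JDN 2556041).
2556041 ≡ 5 (mod 7); counting from Monday = 0 gives Saturday.

Saturday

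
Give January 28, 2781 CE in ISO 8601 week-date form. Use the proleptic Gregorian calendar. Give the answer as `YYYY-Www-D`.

The weekday is Wednesday (ISO weekday 3).
That Wednesday belongs to ISO week 5 of ISO year 2781.

2781-W05-3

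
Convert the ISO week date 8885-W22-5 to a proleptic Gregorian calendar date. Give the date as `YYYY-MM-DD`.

8885-06-01

ISO week 1 of 8885 is the week containing the first Thursday of 8885.
Week 22, day 5 (Friday) lands on 8885-06-01.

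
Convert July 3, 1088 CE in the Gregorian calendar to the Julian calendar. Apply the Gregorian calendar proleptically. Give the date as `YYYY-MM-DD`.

For dates in this range the Gregorian date is 6 days ahead of the Julian.
3 July 1088 Gregorian − 6 days → 27 June 1088 Julian.

1088-06-27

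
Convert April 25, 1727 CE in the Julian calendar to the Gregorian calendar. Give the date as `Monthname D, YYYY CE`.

May 6, 1727 CE

The Julian–Gregorian offset here is 11 days (Julian trailing).
25 April 1727 Julian + 11 days → 6 May 1727 Gregorian.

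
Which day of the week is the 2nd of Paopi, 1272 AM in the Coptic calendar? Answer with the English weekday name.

In the proleptic Gregorian calendar this is 10 October 1555 (JDN 2289294).
Since JDN mod 7 = 0 (0 = Monday), the day is Monday.

Monday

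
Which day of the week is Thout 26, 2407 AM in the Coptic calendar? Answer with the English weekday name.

Equivalently 11 October 2690 Gregorian, JDN 2703846.
Since JDN mod 7 = 5 (0 = Monday), the day is Saturday.

Saturday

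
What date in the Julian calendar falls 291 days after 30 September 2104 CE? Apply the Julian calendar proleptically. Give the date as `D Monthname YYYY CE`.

The starting date is JDN 2489817; 2489817 + 291 = 2490108.
JDN 2490108 corresponds to 18 July 2105 CE.

18 July 2105 CE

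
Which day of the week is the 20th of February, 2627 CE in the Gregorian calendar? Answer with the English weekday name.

Tuesday

JDN 2680602 mod 7 = 1, and JDN 0 was a Monday, so this is a Tuesday.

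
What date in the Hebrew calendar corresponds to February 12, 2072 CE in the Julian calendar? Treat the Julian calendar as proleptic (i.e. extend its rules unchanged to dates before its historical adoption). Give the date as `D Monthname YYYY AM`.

6 Adar 5832 AM

Julian Day Number of the source date = 2477898.
Converting JDN 2477898 to the Hebrew calendar gives 6 Adar 5832 AM.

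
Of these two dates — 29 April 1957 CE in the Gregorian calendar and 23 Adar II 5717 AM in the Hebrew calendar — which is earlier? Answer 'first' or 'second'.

The two dates have Julian Day Numbers 2435958 and 2435924 respectively.
Since 2435924 < 2435958, the second date comes first.

second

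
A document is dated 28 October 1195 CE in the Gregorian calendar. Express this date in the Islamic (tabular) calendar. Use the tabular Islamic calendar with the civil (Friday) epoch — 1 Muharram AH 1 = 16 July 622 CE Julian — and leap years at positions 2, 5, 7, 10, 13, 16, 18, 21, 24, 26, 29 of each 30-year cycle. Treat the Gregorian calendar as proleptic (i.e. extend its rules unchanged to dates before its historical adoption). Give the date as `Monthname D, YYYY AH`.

Dhu al-Qa'dah 15, 591 AH

Julian Day Number of the source date = 2157825.
Converting JDN 2157825 to the tabular Islamic calendar gives 15 Dhu al-Qa'dah 591 AH.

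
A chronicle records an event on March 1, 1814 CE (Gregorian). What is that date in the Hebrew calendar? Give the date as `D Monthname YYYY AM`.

9 Adar 5574 AM

Both dates share Julian Day Number 2383669; in the Hebrew calendar that is 9 Adar 5574 AM.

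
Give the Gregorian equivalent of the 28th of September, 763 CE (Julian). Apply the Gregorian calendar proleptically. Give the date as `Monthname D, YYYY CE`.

October 2, 763 CE

At this point the Julian calendar is 4 days behind the Gregorian.
28 September 763 Julian + 4 days → 2 October 763 Gregorian.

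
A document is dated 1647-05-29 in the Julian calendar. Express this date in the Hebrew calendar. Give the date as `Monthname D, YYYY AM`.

Sivan 5, 5407 AM

Julian Day Number of the source date = 2322773.
Converting JDN 2322773 to the Hebrew calendar gives 5 Sivan 5407 AM.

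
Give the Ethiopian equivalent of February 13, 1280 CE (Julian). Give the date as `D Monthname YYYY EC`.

18 Yekatit 1272 EC

Both dates share Julian Day Number 2188621; in the Ethiopian calendar that is 18 Yekatit 1272 EC.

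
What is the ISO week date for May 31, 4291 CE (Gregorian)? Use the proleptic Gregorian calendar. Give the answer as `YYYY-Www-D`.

The weekday is Sunday (ISO weekday 7).
That Sunday belongs to ISO week 22 of ISO year 4291.

4291-W22-7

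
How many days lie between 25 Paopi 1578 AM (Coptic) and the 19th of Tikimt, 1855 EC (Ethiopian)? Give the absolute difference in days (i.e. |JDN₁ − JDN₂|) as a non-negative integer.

JDN of the first date = 2401083.
JDN of the second date = 2401442.
|2401442 − 2401083| = 359.

359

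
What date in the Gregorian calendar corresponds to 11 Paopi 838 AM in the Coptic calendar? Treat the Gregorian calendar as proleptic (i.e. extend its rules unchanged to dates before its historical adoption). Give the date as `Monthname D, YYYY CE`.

October 15, 1121 CE

Both dates share Julian Day Number 2130784; in the Gregorian calendar that is 15 October 1121 CE.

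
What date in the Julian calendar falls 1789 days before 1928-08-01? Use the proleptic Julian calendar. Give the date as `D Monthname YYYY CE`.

8 September 1923 CE

Counting 1789 days back from JDN 2425473 reaches JDN 2423684, which is 8 September 1923 CE.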